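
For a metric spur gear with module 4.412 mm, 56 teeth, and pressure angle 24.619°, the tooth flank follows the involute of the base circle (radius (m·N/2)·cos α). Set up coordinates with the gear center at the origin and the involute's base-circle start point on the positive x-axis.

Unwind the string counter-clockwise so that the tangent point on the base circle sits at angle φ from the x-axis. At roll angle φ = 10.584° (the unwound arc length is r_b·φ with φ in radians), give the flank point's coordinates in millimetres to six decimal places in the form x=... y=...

pitch radius r_p = m·N/2 = 4.412·56/2 = 123.536000
base radius r_b = r_p·cos α = 123.536000·cos 24.619° = 112.306332
roll angle φ = 10.584° = 0.18472565 rad
x = r_b·(cos φ + φ·sin φ) = 112.306332·(0.98298668 + 0.18472565·0.18367686) = 114.206163
y = r_b·(sin φ − φ·cos φ) = 112.306332·(0.18367686 − 0.18472565·0.98298668) = 0.235170

x=114.206163 y=0.235170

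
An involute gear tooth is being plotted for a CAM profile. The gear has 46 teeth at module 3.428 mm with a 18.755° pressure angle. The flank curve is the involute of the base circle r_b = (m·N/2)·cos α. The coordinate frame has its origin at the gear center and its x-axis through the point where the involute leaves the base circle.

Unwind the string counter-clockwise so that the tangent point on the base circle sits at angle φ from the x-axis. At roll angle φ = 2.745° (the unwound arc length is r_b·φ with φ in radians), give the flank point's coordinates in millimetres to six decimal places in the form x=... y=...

x=74.743179 y=0.002736

pitch radius r_p = m·N/2 = 3.428·46/2 = 78.844000
base radius r_b = r_p·cos α = 78.844000·cos 18.755° = 74.657547
roll angle φ = 2.745° = 0.04790929 rad
x = r_b·(cos φ + φ·sin φ) = 74.657547·(0.99885257 + 0.04790929·0.04789096) = 74.743179
y = r_b·(sin φ − φ·cos φ) = 74.657547·(0.04789096 − 0.04790929·0.99885257) = 0.002736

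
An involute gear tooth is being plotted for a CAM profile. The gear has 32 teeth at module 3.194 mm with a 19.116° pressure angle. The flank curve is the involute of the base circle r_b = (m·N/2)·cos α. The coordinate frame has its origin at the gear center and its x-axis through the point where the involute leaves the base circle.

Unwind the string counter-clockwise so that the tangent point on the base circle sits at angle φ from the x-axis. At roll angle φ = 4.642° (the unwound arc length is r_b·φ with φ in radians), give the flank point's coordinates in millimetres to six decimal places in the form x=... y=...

x=48.444211 y=0.008554

pitch radius r_p = m·N/2 = 3.194·32/2 = 51.104000
base radius r_b = r_p·cos α = 51.104000·cos 19.116° = 48.285998
roll angle φ = 4.642° = 0.08101818 rad
x = r_b·(cos φ + φ·sin φ) = 48.285998·(0.99671982 + 0.08101818·0.08092958) = 48.444211
y = r_b·(sin φ − φ·cos φ) = 48.285998·(0.08092958 − 0.08101818·0.99671982) = 0.008554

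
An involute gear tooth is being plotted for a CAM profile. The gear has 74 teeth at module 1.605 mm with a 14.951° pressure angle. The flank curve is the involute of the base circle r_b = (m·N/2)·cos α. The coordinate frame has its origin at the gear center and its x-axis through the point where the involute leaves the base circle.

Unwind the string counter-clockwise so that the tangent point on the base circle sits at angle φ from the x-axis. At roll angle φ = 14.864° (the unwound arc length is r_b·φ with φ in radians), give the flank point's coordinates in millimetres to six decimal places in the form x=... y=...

x=59.272971 y=0.331675

pitch radius r_p = m·N/2 = 1.605·74/2 = 59.385000
base radius r_b = r_p·cos α = 59.385000·cos 14.951° = 57.374629
roll angle φ = 14.864° = 0.25942574 rad
x = r_b·(cos φ + φ·sin φ) = 57.374629·(0.96653745 + 0.25942574·0.25652555) = 59.272971
y = r_b·(sin φ − φ·cos φ) = 57.374629·(0.25652555 − 0.25942574·0.96653745) = 0.331675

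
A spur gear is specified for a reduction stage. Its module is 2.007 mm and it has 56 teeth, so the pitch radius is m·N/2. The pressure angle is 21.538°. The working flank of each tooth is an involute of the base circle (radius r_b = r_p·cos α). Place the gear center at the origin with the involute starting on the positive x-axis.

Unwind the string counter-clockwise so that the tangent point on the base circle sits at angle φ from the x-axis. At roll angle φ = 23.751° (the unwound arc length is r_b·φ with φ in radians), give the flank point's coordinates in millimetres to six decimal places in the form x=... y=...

x=56.572128 y=1.219958

pitch radius r_p = m·N/2 = 2.007·56/2 = 56.196000
base radius r_b = r_p·cos α = 56.196000·cos 21.538° = 52.272074
roll angle φ = 23.751° = 0.41453315 rad
x = r_b·(cos φ + φ·sin φ) = 52.272074·(0.91530445 + 0.41453315·0.40276266) = 56.572128
y = r_b·(sin φ − φ·cos φ) = 52.272074·(0.40276266 − 0.41453315·0.91530445) = 1.219958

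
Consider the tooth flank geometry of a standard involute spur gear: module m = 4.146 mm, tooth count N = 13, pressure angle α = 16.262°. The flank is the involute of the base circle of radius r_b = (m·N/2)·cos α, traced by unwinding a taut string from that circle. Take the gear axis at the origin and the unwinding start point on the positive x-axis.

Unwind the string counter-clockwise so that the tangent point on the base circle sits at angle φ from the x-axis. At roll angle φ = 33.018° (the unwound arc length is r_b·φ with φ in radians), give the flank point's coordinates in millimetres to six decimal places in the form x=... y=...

pitch radius r_p = m·N/2 = 4.146·13/2 = 26.949000
base radius r_b = r_p·cos α = 26.949000·cos 16.262° = 25.870804
roll angle φ = 33.018° = 0.57627281 rad
x = r_b·(cos φ + φ·sin φ) = 25.870804·(0.83849942 + 0.57627281·0.54490248) = 29.816409
y = r_b·(sin φ − φ·cos φ) = 25.870804·(0.54490248 − 0.57627281·0.83849942) = 1.596178

x=29.816409 y=1.596178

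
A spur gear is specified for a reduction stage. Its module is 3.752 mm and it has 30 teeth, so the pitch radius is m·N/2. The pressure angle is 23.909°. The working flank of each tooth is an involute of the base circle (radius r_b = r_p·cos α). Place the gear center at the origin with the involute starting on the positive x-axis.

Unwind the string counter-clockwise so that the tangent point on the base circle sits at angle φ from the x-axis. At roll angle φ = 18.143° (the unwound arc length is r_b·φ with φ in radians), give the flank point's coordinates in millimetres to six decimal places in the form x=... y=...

x=53.965817 y=0.539098

pitch radius r_p = m·N/2 = 3.752·30/2 = 56.280000
base radius r_b = r_p·cos α = 56.280000·cos 23.909° = 51.450630
roll angle φ = 18.143° = 0.31665509 rad
x = r_b·(cos φ + φ·sin φ) = 51.450630·(0.95028230 + 0.31665509·0.31138970) = 53.965817
y = r_b·(sin φ − φ·cos φ) = 51.450630·(0.31138970 − 0.31665509·0.95028230) = 0.539098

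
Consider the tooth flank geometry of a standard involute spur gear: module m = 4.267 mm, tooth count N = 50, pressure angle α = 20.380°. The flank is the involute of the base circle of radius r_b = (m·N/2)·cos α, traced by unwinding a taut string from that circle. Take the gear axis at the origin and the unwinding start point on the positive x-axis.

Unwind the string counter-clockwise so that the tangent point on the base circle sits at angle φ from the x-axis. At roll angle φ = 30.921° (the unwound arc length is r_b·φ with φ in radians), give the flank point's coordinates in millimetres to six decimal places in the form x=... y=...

pitch radius r_p = m·N/2 = 4.267·50/2 = 106.675000
base radius r_b = r_p·cos α = 106.675000·cos 20.380° = 99.997530
roll angle φ = 30.921° = 0.53967326 rad
x = r_b·(cos φ + φ·sin φ) = 99.997530·(0.85787663 + 0.53967326·0.51385571) = 113.516277
y = r_b·(sin φ − φ·cos φ) = 99.997530·(0.51385571 − 0.53967326·0.85787663) = 5.088138

x=113.516277 y=5.088138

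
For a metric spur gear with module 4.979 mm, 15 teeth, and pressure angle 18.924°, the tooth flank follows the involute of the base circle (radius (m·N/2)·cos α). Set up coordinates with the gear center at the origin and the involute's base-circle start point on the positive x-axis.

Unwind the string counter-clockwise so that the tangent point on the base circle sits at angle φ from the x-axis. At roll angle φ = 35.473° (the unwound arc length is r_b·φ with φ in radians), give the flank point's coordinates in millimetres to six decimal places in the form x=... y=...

x=41.459100 y=2.688666

pitch radius r_p = m·N/2 = 4.979·15/2 = 37.342500
base radius r_b = r_p·cos α = 37.342500·cos 18.924° = 35.324123
roll angle φ = 35.473° = 0.61912065 rad
x = r_b·(cos φ + φ·sin φ) = 35.324123·(0.81438908 + 0.61912065·0.58031925) = 41.459100
y = r_b·(sin φ − φ·cos φ) = 35.324123·(0.58031925 − 0.61912065·0.81438908) = 2.688666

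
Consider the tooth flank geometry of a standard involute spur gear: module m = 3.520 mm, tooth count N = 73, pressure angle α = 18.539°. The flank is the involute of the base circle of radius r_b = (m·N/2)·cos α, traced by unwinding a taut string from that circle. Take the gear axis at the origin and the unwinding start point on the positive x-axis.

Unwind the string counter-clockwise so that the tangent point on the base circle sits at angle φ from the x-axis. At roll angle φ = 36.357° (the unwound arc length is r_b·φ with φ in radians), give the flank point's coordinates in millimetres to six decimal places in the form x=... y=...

x=143.922984 y=9.962751

pitch radius r_p = m·N/2 = 3.520·73/2 = 128.480000
base radius r_b = r_p·cos α = 128.480000·cos 18.539° = 121.812846
roll angle φ = 36.357° = 0.63454936 rad
x = r_b·(cos φ + φ·sin φ) = 121.812846·(0.80533893 + 0.63454936·0.59281465) = 143.922984
y = r_b·(sin φ − φ·cos φ) = 121.812846·(0.59281465 − 0.63454936·0.80533893) = 9.962751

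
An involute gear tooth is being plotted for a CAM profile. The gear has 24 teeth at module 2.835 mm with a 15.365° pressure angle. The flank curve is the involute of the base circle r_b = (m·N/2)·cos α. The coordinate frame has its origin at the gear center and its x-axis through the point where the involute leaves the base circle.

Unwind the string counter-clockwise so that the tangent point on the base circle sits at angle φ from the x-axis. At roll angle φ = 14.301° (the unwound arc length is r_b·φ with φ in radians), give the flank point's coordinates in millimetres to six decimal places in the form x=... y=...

x=33.810023 y=0.168978

pitch radius r_p = m·N/2 = 2.835·24/2 = 34.020000
base radius r_b = r_p·cos α = 34.020000·cos 15.365° = 32.804038
roll angle φ = 14.301° = 0.24959954 rad
x = r_b·(cos φ + φ·sin φ) = 32.804038·(0.96901142 + 0.24959954·0.24701593) = 33.810023
y = r_b·(sin φ − φ·cos φ) = 32.804038·(0.24701593 − 0.24959954·0.96901142) = 0.168978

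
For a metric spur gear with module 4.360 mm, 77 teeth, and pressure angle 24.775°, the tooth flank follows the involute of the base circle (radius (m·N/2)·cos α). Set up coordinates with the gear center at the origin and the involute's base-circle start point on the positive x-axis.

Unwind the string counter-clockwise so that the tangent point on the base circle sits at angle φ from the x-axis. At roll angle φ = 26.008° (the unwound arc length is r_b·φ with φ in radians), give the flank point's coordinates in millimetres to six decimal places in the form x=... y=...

x=167.312529 y=4.654476

pitch radius r_p = m·N/2 = 4.360·77/2 = 167.860000
base radius r_b = r_p·cos α = 167.860000·cos 24.775° = 152.410235
roll angle φ = 26.008° = 0.45392523 rad
x = r_b·(cos φ + φ·sin φ) = 152.410235·(0.89873283 + 0.45392523·0.43849664) = 167.312529
y = r_b·(sin φ − φ·cos φ) = 152.410235·(0.43849664 − 0.45392523·0.89873283) = 4.654476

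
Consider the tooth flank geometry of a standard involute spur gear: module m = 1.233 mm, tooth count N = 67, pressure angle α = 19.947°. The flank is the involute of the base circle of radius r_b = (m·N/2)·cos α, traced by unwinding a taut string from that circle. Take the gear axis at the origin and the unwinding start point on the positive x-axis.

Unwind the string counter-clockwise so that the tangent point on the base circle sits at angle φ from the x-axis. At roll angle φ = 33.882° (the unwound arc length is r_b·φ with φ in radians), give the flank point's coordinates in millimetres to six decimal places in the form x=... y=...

pitch radius r_p = m·N/2 = 1.233·67/2 = 41.305500
base radius r_b = r_p·cos α = 41.305500·cos 19.947° = 38.827525
roll angle φ = 33.882° = 0.59135246 rad
x = r_b·(cos φ + φ·sin φ) = 38.827525·(0.83018746 + 0.59135246·0.55748433) = 45.034384
y = r_b·(sin φ − φ·cos φ) = 38.827525·(0.55748433 − 0.59135246·0.83018746) = 2.584008

x=45.034384 y=2.584008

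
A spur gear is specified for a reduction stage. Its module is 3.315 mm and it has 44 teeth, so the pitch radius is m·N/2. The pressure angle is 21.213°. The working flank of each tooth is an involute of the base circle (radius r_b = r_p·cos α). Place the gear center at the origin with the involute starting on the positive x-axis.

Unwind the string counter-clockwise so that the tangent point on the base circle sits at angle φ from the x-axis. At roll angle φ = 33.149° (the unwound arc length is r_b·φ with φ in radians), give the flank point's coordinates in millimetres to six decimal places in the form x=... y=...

x=78.432634 y=4.243747

pitch radius r_p = m·N/2 = 3.315·44/2 = 72.930000
base radius r_b = r_p·cos α = 72.930000·cos 21.213° = 67.988389
roll angle φ = 33.149° = 0.57855919 rad
x = r_b·(cos φ + φ·sin φ) = 67.988389·(0.83725138 + 0.57855919·0.54681819) = 78.432634
y = r_b·(sin φ − φ·cos φ) = 67.988389·(0.54681819 − 0.57855919·0.83725138) = 4.243747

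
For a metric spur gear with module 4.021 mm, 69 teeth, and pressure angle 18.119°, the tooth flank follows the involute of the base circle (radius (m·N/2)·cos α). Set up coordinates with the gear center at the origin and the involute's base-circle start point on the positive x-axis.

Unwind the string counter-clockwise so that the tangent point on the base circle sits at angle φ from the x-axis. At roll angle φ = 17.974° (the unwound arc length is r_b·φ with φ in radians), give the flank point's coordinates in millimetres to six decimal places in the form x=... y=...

pitch radius r_p = m·N/2 = 4.021·69/2 = 138.724500
base radius r_b = r_p·cos α = 138.724500·cos 18.119° = 131.845520
roll angle φ = 17.974° = 0.31370548 rad
x = r_b·(cos φ + φ·sin φ) = 131.845520·(0.95119665 + 0.31370548·0.30858539) = 138.174313
y = r_b·(sin φ − φ·cos φ) = 131.845520·(0.30858539 − 0.31370548·0.95119665) = 1.343478

x=138.174313 y=1.343478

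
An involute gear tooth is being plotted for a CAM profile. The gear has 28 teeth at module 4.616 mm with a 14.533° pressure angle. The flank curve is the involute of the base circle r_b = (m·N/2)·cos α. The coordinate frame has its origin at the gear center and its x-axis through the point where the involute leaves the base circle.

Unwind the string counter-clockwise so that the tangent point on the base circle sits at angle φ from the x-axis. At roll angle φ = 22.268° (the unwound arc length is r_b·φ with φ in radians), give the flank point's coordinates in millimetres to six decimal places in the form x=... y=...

pitch radius r_p = m·N/2 = 4.616·28/2 = 64.624000
base radius r_b = r_p·cos α = 64.624000·cos 14.533° = 62.556243
roll angle φ = 22.268° = 0.38864992 rad
x = r_b·(cos φ + φ·sin φ) = 62.556243·(0.92542150 + 0.38864992·0.37893937) = 67.103848
y = r_b·(sin φ − φ·cos φ) = 62.556243·(0.37893937 − 0.38864992·0.92542150) = 1.205732

x=67.103848 y=1.205732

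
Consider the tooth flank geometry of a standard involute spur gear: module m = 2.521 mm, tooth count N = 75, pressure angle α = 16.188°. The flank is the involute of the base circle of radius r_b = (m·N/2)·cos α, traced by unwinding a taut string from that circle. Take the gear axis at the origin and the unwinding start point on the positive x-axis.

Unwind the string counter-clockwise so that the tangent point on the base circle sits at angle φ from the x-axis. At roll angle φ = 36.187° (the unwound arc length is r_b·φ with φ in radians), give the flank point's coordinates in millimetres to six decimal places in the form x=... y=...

x=107.130879 y=7.324525

pitch radius r_p = m·N/2 = 2.521·75/2 = 94.537500
base radius r_b = r_p·cos α = 94.537500·cos 16.188° = 90.789286
roll angle φ = 36.187° = 0.63158230 rad
x = r_b·(cos φ + φ·sin φ) = 90.789286·(0.80709430 + 0.63158230·0.59042256) = 107.130879
y = r_b·(sin φ − φ·cos φ) = 90.789286·(0.59042256 − 0.63158230·0.80709430) = 7.324525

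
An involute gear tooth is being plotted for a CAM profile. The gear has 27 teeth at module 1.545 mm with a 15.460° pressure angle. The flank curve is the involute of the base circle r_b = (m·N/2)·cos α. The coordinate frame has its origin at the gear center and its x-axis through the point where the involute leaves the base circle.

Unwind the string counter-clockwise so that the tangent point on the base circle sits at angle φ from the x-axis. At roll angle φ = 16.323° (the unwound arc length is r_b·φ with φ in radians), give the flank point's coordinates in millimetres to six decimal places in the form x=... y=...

pitch radius r_p = m·N/2 = 1.545·27/2 = 20.857500
base radius r_b = r_p·cos α = 20.857500·cos 15.460° = 20.102809
roll angle φ = 16.323° = 0.28489009 rad
x = r_b·(cos φ + φ·sin φ) = 20.102809·(0.95969255 + 0.28489009·0.28105198) = 20.902126
y = r_b·(sin φ − φ·cos φ) = 20.102809·(0.28105198 − 0.28489009·0.95969255) = 0.153688

x=20.902126 y=0.153688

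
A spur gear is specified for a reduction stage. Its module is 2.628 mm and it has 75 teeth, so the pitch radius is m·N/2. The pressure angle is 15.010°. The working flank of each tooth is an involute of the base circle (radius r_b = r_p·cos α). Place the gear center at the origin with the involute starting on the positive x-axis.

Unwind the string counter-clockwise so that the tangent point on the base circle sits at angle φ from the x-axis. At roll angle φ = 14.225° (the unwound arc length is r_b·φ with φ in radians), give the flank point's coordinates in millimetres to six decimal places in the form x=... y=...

x=98.076142 y=0.482579

pitch radius r_p = m·N/2 = 2.628·75/2 = 98.550000
base radius r_b = r_p·cos α = 98.550000·cos 15.010° = 95.187537
roll angle φ = 14.225° = 0.24827309 rad
x = r_b·(cos φ + φ·sin φ) = 95.187537·(0.96933822 + 0.24827309·0.24573036) = 98.076142
y = r_b·(sin φ − φ·cos φ) = 95.187537·(0.24573036 − 0.24827309·0.96933822) = 0.482579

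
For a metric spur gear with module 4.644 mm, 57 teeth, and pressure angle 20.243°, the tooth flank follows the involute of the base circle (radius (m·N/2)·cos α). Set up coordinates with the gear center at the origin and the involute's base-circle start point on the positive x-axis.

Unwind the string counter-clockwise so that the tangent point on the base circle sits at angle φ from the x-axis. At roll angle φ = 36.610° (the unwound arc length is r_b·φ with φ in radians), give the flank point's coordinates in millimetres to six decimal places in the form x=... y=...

pitch radius r_p = m·N/2 = 4.644·57/2 = 132.354000
base radius r_b = r_p·cos α = 132.354000·cos 20.243° = 124.178972
roll angle φ = 36.610° = 0.63896504 rad
x = r_b·(cos φ + φ·sin φ) = 124.178972·(0.80271340 + 0.63896504·0.59636498) = 146.999314
y = r_b·(sin φ − φ·cos φ) = 124.178972·(0.59636498 − 0.63896504·0.80271340) = 10.363876

x=146.999314 y=10.363876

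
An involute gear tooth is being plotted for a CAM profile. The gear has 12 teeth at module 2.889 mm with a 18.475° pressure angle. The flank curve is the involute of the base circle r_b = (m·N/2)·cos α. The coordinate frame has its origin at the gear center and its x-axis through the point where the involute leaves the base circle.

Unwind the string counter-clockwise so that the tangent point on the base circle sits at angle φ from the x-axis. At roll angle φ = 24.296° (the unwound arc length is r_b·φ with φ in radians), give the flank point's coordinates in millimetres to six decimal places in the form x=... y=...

pitch radius r_p = m·N/2 = 2.889·12/2 = 17.334000
base radius r_b = r_p·cos α = 17.334000·cos 18.475° = 16.440641
roll angle φ = 24.296° = 0.42404520 rad
x = r_b·(cos φ + φ·sin φ) = 16.440641·(0.91143200 + 0.42404520·0.41145073) = 17.852985
y = r_b·(sin φ − φ·cos φ) = 16.440641·(0.41145073 − 0.42404520·0.91143200) = 0.410397

x=17.852985 y=0.410397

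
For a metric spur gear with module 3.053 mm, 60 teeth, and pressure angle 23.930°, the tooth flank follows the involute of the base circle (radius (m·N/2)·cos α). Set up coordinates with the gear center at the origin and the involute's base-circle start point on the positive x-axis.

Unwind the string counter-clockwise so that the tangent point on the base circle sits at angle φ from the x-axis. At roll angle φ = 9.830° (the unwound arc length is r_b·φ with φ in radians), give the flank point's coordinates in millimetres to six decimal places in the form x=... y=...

pitch radius r_p = m·N/2 = 3.053·60/2 = 91.590000
base radius r_b = r_p·cos α = 91.590000·cos 23.930° = 83.717079
roll angle φ = 9.830° = 0.17156587 rad
x = r_b·(cos φ + φ·sin φ) = 83.717079·(0.98531864 + 0.17156587·0.17072543) = 84.940127
y = r_b·(sin φ − φ·cos φ) = 83.717079·(0.17072543 − 0.17156587·0.98531864) = 0.140510

x=84.940127 y=0.140510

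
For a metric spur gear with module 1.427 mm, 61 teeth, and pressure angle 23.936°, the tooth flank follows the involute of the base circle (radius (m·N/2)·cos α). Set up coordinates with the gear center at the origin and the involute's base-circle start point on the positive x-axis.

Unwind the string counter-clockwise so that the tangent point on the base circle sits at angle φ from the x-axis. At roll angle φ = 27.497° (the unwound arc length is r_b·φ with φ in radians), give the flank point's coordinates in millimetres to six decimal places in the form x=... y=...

pitch radius r_p = m·N/2 = 1.427·61/2 = 43.523500
base radius r_b = r_p·cos α = 43.523500·cos 23.936° = 39.780445
roll angle φ = 27.497° = 0.47991318 rad
x = r_b·(cos φ + φ·sin φ) = 39.780445·(0.88703501 + 0.47991318·0.46170217) = 44.101077
y = r_b·(sin φ − φ·cos φ) = 39.780445·(0.46170217 − 0.47991318·0.88703501) = 1.432190

x=44.101077 y=1.432190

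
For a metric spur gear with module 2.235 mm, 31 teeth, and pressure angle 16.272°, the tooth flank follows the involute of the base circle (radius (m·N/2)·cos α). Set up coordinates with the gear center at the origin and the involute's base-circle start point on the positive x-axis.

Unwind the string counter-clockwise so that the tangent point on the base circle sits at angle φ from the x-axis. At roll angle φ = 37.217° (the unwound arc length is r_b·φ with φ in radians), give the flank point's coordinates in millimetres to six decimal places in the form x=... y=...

x=39.547506 y=2.911745

pitch radius r_p = m·N/2 = 2.235·31/2 = 34.642500
base radius r_b = r_p·cos α = 34.642500·cos 16.272° = 33.254802
roll angle φ = 37.217° = 0.64955919 rad
x = r_b·(cos φ + φ·sin φ) = 33.254802·(0.79635049 + 0.64955919·0.60483542) = 39.547506
y = r_b·(sin φ − φ·cos φ) = 33.254802·(0.60483542 − 0.64955919·0.79635049) = 2.911745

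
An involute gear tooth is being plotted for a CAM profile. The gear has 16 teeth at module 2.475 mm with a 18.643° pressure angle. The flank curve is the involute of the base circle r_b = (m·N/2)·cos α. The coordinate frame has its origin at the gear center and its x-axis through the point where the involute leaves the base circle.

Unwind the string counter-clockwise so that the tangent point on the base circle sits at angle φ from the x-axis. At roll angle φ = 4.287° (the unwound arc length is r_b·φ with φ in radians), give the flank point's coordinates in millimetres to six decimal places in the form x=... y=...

x=18.813512 y=0.002618

pitch radius r_p = m·N/2 = 2.475·16/2 = 19.800000
base radius r_b = r_p·cos α = 19.800000·cos 18.643° = 18.761070
roll angle φ = 4.287° = 0.07482227 rad
x = r_b·(cos φ + φ·sin φ) = 18.761070·(0.99720212 + 0.07482227·0.07475247) = 18.813512
y = r_b·(sin φ − φ·cos φ) = 18.761070·(0.07475247 − 0.07482227·0.99720212) = 0.002618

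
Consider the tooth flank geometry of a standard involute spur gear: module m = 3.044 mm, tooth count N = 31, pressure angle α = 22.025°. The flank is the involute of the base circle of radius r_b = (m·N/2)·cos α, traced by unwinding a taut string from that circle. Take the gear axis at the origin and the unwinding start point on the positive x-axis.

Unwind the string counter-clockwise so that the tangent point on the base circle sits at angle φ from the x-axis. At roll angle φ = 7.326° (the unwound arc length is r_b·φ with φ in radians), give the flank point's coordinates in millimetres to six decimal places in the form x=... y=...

x=44.094752 y=0.030428

pitch radius r_p = m·N/2 = 3.044·31/2 = 47.182000
base radius r_b = r_p·cos α = 47.182000·cos 22.025° = 43.738672
roll angle φ = 7.326° = 0.12786282 rad
x = r_b·(cos φ + φ·sin φ) = 43.738672·(0.99183668 + 0.12786282·0.12751470) = 44.094752
y = r_b·(sin φ − φ·cos φ) = 43.738672·(0.12751470 − 0.12786282·0.99183668) = 0.030428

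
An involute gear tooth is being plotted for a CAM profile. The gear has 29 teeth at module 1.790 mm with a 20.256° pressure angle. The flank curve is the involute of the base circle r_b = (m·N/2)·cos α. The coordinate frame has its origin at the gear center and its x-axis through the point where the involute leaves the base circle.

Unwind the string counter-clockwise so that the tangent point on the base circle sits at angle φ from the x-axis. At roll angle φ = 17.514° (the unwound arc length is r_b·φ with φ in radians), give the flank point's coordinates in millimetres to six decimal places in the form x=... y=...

pitch radius r_p = m·N/2 = 1.790·29/2 = 25.955000
base radius r_b = r_p·cos α = 25.955000·cos 20.256° = 24.349815
roll angle φ = 17.514° = 0.30567697 rad
x = r_b·(cos φ + φ·sin φ) = 24.349815·(0.95364345 + 0.30567697·0.30093883) = 25.460983
y = r_b·(sin φ − φ·cos φ) = 24.349815·(0.30093883 − 0.30567697·0.95364345) = 0.229667

x=25.460983 y=0.229667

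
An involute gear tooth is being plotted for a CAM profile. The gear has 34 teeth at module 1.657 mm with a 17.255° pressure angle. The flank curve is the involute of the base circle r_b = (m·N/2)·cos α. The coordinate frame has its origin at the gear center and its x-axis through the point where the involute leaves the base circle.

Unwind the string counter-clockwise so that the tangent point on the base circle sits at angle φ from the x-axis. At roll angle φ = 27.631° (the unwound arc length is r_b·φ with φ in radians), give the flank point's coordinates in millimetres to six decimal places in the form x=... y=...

pitch radius r_p = m·N/2 = 1.657·34/2 = 28.169000
base radius r_b = r_p·cos α = 28.169000·cos 17.255° = 26.901228
roll angle φ = 27.631° = 0.48225193 rad
x = r_b·(cos φ + φ·sin φ) = 26.901228·(0.88595278 + 0.48225193·0.46377545) = 29.849855
y = r_b·(sin φ − φ·cos φ) = 26.901228·(0.46377545 − 0.48225193·0.88595278) = 0.982514

x=29.849855 y=0.982514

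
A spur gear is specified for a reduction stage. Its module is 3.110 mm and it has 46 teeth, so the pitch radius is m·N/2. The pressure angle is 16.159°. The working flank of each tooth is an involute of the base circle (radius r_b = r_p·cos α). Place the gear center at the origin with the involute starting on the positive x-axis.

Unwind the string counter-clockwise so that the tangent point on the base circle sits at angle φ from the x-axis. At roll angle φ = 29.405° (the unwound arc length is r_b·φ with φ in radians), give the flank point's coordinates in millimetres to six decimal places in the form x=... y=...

x=77.164887 y=3.014912

pitch radius r_p = m·N/2 = 3.110·46/2 = 71.530000
base radius r_b = r_p·cos α = 71.530000·cos 16.159° = 68.704070
roll angle φ = 29.405° = 0.51321407 rad
x = r_b·(cos φ + φ·sin φ) = 68.704070·(0.87117097 + 0.51321407·0.49097978) = 77.164887
y = r_b·(sin φ − φ·cos φ) = 68.704070·(0.49097978 − 0.51321407·0.87117097) = 3.014912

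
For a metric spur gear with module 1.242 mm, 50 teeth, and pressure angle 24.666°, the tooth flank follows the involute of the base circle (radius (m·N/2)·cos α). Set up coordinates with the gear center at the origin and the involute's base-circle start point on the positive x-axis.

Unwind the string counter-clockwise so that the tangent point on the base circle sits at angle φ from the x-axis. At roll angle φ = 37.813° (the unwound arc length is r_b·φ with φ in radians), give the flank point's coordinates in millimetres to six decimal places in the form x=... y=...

x=33.708701 y=2.587666

pitch radius r_p = m·N/2 = 1.242·50/2 = 31.050000
base radius r_b = r_p·cos α = 31.050000·cos 24.666° = 28.216873
roll angle φ = 37.813° = 0.65996135 rad
x = r_b·(cos φ + φ·sin φ) = 28.216873·(0.79001593 + 0.65996135·0.61308632) = 33.708701
y = r_b·(sin φ − φ·cos φ) = 28.216873·(0.61308632 − 0.65996135·0.79001593) = 2.587666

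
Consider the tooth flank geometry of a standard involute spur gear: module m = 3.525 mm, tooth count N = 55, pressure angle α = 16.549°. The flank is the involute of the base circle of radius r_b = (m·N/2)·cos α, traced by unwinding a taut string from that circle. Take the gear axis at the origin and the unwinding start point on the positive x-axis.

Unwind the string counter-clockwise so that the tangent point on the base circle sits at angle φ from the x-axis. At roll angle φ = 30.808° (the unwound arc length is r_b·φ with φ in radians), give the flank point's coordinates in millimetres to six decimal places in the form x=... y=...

pitch radius r_p = m·N/2 = 3.525·55/2 = 96.937500
base radius r_b = r_p·cos α = 96.937500·cos 16.549° = 92.922009
roll angle φ = 30.808° = 0.53770104 rad
x = r_b·(cos φ + φ·sin φ) = 92.922009·(0.85888839 + 0.53770104·0.51216279) = 105.399470
y = r_b·(sin φ − φ·cos φ) = 92.922009·(0.51216279 − 0.53770104·0.85888839) = 4.677472

x=105.399470 y=4.677472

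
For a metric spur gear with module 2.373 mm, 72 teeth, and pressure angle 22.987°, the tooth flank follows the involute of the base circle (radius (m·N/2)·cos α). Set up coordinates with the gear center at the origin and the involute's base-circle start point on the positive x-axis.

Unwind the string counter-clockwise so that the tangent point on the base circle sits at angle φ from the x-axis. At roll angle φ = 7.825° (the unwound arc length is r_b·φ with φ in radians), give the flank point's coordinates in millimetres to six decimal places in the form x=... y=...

x=79.374479 y=0.066653

pitch radius r_p = m·N/2 = 2.373·72/2 = 85.428000
base radius r_b = r_p·cos α = 85.428000·cos 22.987° = 78.644460
roll angle φ = 7.825° = 0.13657201 rad
x = r_b·(cos φ + φ·sin φ) = 78.644460·(0.99068853 + 0.13657201·0.13614785) = 79.374479
y = r_b·(sin φ − φ·cos φ) = 78.644460·(0.13614785 − 0.13657201·0.99068853) = 0.066653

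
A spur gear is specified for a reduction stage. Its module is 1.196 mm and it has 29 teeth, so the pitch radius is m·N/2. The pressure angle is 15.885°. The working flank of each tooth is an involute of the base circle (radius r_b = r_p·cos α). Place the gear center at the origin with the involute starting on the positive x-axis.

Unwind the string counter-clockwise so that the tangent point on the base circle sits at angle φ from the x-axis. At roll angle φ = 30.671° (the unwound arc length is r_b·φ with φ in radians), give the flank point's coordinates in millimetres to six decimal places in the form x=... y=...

pitch radius r_p = m·N/2 = 1.196·29/2 = 17.342000
base radius r_b = r_p·cos α = 17.342000·cos 15.885° = 16.679761
roll angle φ = 30.671° = 0.53530993 rad
x = r_b·(cos φ + φ·sin φ) = 16.679761·(0.86011057 + 0.53530993·0.51010764) = 18.901109
y = r_b·(sin φ − φ·cos φ) = 16.679761·(0.51010764 − 0.53530993·0.86011057) = 0.828682

x=18.901109 y=0.828682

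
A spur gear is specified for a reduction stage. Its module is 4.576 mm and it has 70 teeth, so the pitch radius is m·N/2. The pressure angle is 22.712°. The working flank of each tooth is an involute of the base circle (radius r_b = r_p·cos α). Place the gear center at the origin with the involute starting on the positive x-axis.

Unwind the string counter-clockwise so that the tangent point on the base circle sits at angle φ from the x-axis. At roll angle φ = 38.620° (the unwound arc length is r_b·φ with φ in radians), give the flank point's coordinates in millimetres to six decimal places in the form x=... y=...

x=177.585884 y=14.407429

pitch radius r_p = m·N/2 = 4.576·70/2 = 160.160000
base radius r_b = r_p·cos α = 160.160000·cos 22.712° = 147.740752
roll angle φ = 38.620° = 0.67404616 rad
x = r_b·(cos φ + φ·sin φ) = 147.740752·(0.78130265 + 0.67404616·0.62415236) = 177.585884
y = r_b·(sin φ − φ·cos φ) = 147.740752·(0.62415236 − 0.67404616·0.78130265) = 14.407429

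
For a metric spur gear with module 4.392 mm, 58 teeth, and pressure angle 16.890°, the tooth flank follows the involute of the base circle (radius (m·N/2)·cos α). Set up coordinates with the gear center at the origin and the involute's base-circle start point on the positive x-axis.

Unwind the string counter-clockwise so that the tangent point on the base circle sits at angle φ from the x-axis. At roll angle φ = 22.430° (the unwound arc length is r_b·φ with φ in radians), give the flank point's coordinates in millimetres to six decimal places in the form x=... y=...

pitch radius r_p = m·N/2 = 4.392·58/2 = 127.368000
base radius r_b = r_p·cos α = 127.368000·cos 16.890° = 121.873893
roll angle φ = 22.430° = 0.39147735 rad
x = r_b·(cos φ + φ·sin φ) = 121.873893·(0.92434638 + 0.39147735·0.38155442) = 130.857984
y = r_b·(sin φ − φ·cos φ) = 121.873893·(0.38155442 − 0.39147735·0.92434638) = 2.400153

x=130.857984 y=2.400153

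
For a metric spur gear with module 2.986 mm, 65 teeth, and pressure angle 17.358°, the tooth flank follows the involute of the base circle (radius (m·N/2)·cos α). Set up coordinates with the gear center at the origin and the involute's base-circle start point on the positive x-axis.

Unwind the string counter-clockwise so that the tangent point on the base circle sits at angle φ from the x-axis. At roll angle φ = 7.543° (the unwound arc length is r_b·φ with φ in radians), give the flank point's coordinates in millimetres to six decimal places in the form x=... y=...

x=93.424708 y=0.070327

pitch radius r_p = m·N/2 = 2.986·65/2 = 97.045000
base radius r_b = r_p·cos α = 97.045000·cos 17.358° = 92.625501
roll angle φ = 7.543° = 0.13165019 rad
x = r_b·(cos φ + φ·sin φ) = 92.625501·(0.99134662 + 0.13165019·0.13127023) = 93.424708
y = r_b·(sin φ − φ·cos φ) = 92.625501·(0.13127023 − 0.13165019·0.99134662) = 0.070327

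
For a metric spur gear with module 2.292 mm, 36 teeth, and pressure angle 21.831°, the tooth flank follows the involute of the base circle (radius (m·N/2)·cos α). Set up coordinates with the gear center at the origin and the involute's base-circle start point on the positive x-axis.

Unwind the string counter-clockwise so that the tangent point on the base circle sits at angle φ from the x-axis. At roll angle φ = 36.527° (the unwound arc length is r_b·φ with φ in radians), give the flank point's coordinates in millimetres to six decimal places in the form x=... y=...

x=45.306767 y=3.175167

pitch radius r_p = m·N/2 = 2.292·36/2 = 41.256000
base radius r_b = r_p·cos α = 41.256000·cos 21.831° = 38.297316
roll angle φ = 36.527° = 0.63751642 rad
x = r_b·(cos φ + φ·sin φ) = 38.297316·(0.80357647 + 0.63751642·0.59520153) = 45.306767
y = r_b·(sin φ − φ·cos φ) = 38.297316·(0.59520153 − 0.63751642·0.80357647) = 3.175167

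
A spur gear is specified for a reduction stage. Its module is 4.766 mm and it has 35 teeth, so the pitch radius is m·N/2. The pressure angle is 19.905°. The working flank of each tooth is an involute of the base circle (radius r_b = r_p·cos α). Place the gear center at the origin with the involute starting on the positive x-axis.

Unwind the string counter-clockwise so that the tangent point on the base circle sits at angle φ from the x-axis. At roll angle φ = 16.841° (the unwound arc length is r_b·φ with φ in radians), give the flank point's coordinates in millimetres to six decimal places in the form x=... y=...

pitch radius r_p = m·N/2 = 4.766·35/2 = 83.405000
base radius r_b = r_p·cos α = 83.405000·cos 19.905° = 78.422253
roll angle φ = 16.841° = 0.29393090 rad
x = r_b·(cos φ + φ·sin φ) = 78.422253·(0.95711243 + 0.29393090·0.28971677) = 81.737094
y = r_b·(sin φ − φ·cos φ) = 78.422253·(0.28971677 − 0.29393090·0.95711243) = 0.658108

x=81.737094 y=0.658108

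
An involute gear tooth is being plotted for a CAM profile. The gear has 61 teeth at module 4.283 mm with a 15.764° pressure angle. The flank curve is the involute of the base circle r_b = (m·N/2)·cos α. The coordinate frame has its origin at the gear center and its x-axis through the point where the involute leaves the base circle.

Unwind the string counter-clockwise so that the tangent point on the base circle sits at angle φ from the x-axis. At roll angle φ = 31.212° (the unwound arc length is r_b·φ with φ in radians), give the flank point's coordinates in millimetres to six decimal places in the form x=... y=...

x=143.010814 y=6.575536

pitch radius r_p = m·N/2 = 4.283·61/2 = 130.631500
base radius r_b = r_p·cos α = 130.631500·cos 15.764° = 125.718303
roll angle φ = 31.212° = 0.54475217 rad
x = r_b·(cos φ + φ·sin φ) = 125.718303·(0.85525575 + 0.54475217·0.51820615) = 143.010814
y = r_b·(sin φ − φ·cos φ) = 125.718303·(0.51820615 − 0.54475217·0.85525575) = 6.575536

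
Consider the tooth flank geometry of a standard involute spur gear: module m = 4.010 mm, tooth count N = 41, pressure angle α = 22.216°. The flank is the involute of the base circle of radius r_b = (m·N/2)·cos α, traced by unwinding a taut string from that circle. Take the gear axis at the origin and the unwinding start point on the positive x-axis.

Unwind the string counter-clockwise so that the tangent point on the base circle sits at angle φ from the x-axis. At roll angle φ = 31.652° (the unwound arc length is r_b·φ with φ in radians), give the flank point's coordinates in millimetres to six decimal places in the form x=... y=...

pitch radius r_p = m·N/2 = 4.010·41/2 = 82.205000
base radius r_b = r_p·cos α = 82.205000·cos 22.216° = 76.102515
roll angle φ = 31.652° = 0.55243161 rad
x = r_b·(cos φ + φ·sin φ) = 76.102515·(0.85125103 + 0.55243161·0.52475869) = 86.843953
y = r_b·(sin φ − φ·cos φ) = 76.102515·(0.52475869 − 0.55243161·0.85125103) = 4.147641

x=86.843953 y=4.147641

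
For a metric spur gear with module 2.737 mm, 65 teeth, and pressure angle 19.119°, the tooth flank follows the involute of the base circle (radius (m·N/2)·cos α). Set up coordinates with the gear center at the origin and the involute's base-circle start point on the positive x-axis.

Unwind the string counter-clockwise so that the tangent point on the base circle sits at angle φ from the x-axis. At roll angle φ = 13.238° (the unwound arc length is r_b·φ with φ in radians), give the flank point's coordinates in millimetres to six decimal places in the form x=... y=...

pitch radius r_p = m·N/2 = 2.737·65/2 = 88.952500
base radius r_b = r_p·cos α = 88.952500·cos 19.119° = 84.045911
roll angle φ = 13.238° = 0.23104669 rad
x = r_b·(cos φ + φ·sin φ) = 84.045911·(0.97342724 + 0.23104669·0.22899652) = 86.259355
y = r_b·(sin φ − φ·cos φ) = 84.045911·(0.22899652 − 0.23104669·0.97342724) = 0.343696

x=86.259355 y=0.343696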